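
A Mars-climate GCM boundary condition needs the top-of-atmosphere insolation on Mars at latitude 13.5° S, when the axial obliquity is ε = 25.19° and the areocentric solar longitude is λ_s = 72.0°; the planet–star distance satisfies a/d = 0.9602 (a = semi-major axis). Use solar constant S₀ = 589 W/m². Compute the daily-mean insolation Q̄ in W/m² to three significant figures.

Q̄ ≈ 129 W/m²

sin δ = sin 25.19° × sin 72.0° = 0.40479, so δ = +23.878°.
cos H₀ = −tan(-13.5°) tan(+23.878°) = 0.1063, H₀ = 1.4643 rad.
Bracket: H₀ sin φ sin δ + cos φ cos δ sin H₀ = 1.4643×-0.23345×0.40479 + 0.97237×0.91441×0.99434 = -0.138374 + 0.884112 = 0.745738.
Inverse-square distance factor (a/d)² = 0.9602² = 0.921984.
Q̄ = (S₀/π) × 0.921984 × [bracket] = (589/π) × 0.921984 × 0.745738 = 128.9 W/m².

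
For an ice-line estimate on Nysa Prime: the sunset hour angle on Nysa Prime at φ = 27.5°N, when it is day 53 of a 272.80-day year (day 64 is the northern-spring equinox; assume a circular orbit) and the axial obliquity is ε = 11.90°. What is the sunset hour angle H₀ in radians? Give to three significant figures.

H₀ = 1.54 rad

Solar longitude: λ_s = 360° × (53 − 64)/272.80 = -14.516°, i.e. -14.516° + 360° = 345.484°.
sin δ = sin 11.90° × sin 345.484° = -0.05169, so δ = -2.963°.
cos H₀ = −tan φ · tan δ = −tan(+27.5°) × tan(-2.963°) = 0.0269, so H₀ = 1.5439 rad = 88.46°.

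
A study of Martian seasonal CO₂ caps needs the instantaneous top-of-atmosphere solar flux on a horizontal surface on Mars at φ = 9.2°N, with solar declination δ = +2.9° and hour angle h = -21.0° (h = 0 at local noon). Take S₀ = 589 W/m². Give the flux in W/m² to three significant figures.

cos θ_z = sin φ sin δ + cos φ cos δ cos h = 0.008089 + 0.920391 = 0.928480.
Flux = S₀ · cos θ_z = 589 × 0.928480 = 546.9 W/m².

547 W/m²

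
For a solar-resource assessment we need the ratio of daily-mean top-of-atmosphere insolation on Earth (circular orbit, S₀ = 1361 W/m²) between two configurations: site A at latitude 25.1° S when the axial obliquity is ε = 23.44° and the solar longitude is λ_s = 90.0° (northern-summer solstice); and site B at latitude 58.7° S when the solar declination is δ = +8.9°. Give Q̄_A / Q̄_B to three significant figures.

Q̄_A / Q̄_B ≈ 1.81

— Configuration A (φ=-25.1°):
Solar declination: sin δ = sin ε · sin λ_s = sin 23.44° × sin 90.0° = 0.39779, so δ = +23.440°.
cos H₀ = −tan(-25.1°) tan(+23.440°) = 0.2031, H₀ = 1.3663 rad.
Bracket: H₀ sin φ sin δ + cos φ cos δ sin H₀ = 1.3663×-0.42420×0.39779 + 0.90557×0.91748×0.97916 = -0.230553 + 0.813528 = 0.582975.
Q̄ = (S₀/π) × [bracket] = (1361/π) × 0.582975 = 252.56 W/m².
— Configuration B (φ=-58.7°):
cos H₀ = −tan(-58.7°) tan(+8.900°) = 0.2576, H₀ = 1.3103 rad.
Bracket: H₀ sin φ sin δ + cos φ cos δ sin H₀ = 1.3103×-0.85446×0.15471 + 0.51952×0.98796×0.96626 = -0.173213 + 0.495947 = 0.322734.
Q̄ = (S₀/π) × [bracket] = (1361/π) × 0.322734 = 139.81 W/m².
Ratio Q̄_A / Q̄_B = 252.56 / 139.81 = 1.806.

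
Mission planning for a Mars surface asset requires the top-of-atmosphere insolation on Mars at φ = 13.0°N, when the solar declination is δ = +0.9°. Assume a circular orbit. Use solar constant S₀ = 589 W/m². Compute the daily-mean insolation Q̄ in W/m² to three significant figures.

cos H₀ = −tan(+13.0°) tan(+0.900°) = -0.0036, H₀ = 1.5744 rad.
Bracket: H₀ sin φ sin δ + cos φ cos δ sin H₀ = 1.5744×0.22495×0.01571 + 0.97437×0.99988×0.99999 = 0.005564 + 0.974243 = 0.979807.
Q̄ = (S₀/π) × [bracket] = (589/π) × 0.979807 = 183.7 W/m².

Q̄ ≈ 184 W/m²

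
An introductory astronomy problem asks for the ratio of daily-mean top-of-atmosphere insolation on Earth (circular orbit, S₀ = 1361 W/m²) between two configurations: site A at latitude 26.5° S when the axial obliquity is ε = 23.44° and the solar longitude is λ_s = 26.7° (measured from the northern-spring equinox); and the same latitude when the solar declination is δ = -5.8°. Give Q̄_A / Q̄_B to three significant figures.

Q̄_A / Q̄_B ≈ 0.789

— Configuration A (φ=-26.5°):
Solar declination: sin δ = sin ε · sin λ_s = sin 23.44° × sin 26.7° = 0.17873, so δ = +10.296°.
cos H₀ = −tan(-26.5°) tan(+10.296°) = 0.0906, H₀ = 1.4801 rad.
Bracket: H₀ sin φ sin δ + cos φ cos δ sin H₀ = 1.4801×-0.44620×0.17873 + 0.89493×0.98390×0.99589 = -0.118037 + 0.876903 = 0.758866.
Q̄ = (S₀/π) × [bracket] = (1361/π) × 0.758866 = 328.76 W/m².
— Configuration B (φ=-26.5°):
cos H₀ = −tan(-26.5°) tan(-5.800°) = -0.0506, H₀ = 1.6215 rad.
Bracket: H₀ sin φ sin δ + cos φ cos δ sin H₀ = 1.6215×-0.44620×-0.10106 + 0.89493×0.99488×0.99872 = 0.073118 + 0.889208 = 0.962326.
Q̄ = (S₀/π) × [bracket] = (1361/π) × 0.962326 = 416.90 W/m².
Ratio Q̄_A / Q̄_B = 328.76 / 416.90 = 0.7886.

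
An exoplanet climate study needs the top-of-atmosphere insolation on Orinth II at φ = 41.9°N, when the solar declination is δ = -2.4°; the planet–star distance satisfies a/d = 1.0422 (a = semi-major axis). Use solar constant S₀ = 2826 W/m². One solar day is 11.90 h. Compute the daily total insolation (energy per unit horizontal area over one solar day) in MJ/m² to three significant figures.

cos H₀ = −tan(+41.9°) tan(-2.400°) = 0.0376, H₀ = 1.5332 rad.
Bracket: H₀ sin φ sin δ + cos φ cos δ sin H₀ = 1.5332×0.66783×-0.04188 + 0.74431×0.99912×0.99929 = -0.042882 + 0.743127 = 0.700245.
Inverse-square distance factor (a/d)² = 1.0422² = 1.086181.
Q̄ = (S₀/π) × 1.086181 × [bracket] = (2826/π) × 1.086181 × 0.700245 = 684.19 W/m².
Daily total = Q̄ × 11.90 h × 3600 s/h = 684.19 × 11.90 × 3600 / 10⁶ = 29.31 MJ/m².

29.3 MJ/m²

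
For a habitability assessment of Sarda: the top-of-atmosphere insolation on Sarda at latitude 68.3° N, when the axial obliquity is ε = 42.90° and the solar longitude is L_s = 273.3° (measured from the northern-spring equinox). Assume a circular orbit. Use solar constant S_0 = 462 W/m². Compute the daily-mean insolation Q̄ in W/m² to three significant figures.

Solar declination: sin δ = sin ε · sin L_s = sin 42.90° × sin 273.3° = -0.67959, so δ = -42.812°.
cos h₀ = −tan(+68.3°) tan(-42.812°) = 2.3279 ≥ 1 ⇒ polar night, h₀ = 0 and Q̄ = 0.

Q̄ ≈ 0.00 W/m²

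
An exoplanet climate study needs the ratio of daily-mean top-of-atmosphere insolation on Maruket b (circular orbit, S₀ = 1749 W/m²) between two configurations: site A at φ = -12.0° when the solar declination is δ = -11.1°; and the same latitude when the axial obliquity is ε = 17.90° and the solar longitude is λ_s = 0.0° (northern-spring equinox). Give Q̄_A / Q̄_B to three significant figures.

— Configuration A (φ=-12.0°):
cos H₀ = −tan(-12.0°) tan(-11.100°) = -0.0417, H₀ = 1.6125 rad.
Bracket: H₀ sin φ sin δ + cos φ cos δ sin H₀ = 1.6125×-0.20791×-0.19252 + 0.97815×0.98129×0.99913 = 0.064543 + 0.959014 = 1.023557.
Q̄ = (S₀/π) × [bracket] = (1749/π) × 1.023557 = 569.84 W/m².
— Configuration B (φ=-12.0°):
Solar declination: sin δ = sin ε · sin λ_s = sin 17.90° × sin 0.0° = 0.00000, so δ = +0.000°.
cos H₀ = −tan(-12.0°) tan(+0.000°) = 0.0000, H₀ = 1.5708 rad.
Bracket: H₀ sin φ sin δ + cos φ cos δ sin H₀ = 1.5708×-0.20791×0.00000 + 0.97815×1.00000×1.00000 = -0.000000 + 0.978150 = 0.978150.
Q̄ = (S₀/π) × [bracket] = (1749/π) × 0.978150 = 544.56 W/m².
Ratio Q̄_A / Q̄_B = 569.84 / 544.56 = 1.046.

Q̄_A / Q̄_B ≈ 1.05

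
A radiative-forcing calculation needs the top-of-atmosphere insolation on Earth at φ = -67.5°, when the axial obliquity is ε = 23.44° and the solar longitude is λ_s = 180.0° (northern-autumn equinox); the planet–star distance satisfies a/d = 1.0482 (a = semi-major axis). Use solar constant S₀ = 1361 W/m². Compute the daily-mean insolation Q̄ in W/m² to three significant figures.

Q̄ ≈ 182 W/m²

Solar declination: sin δ = sin ε · sin λ_s = sin 23.44° × sin 180.0° = 0.00000, so δ = +0.000°.
cos H₀ = −tan(-67.5°) tan(+0.000°) = 0.0000, H₀ = 1.5708 rad.
Bracket: H₀ sin φ sin δ + cos φ cos δ sin H₀ = 1.5708×-0.92388×0.00000 + 0.38268×1.00000×1.00000 = -0.000000 + 0.382680 = 0.382680.
Inverse-square distance factor (a/d)² = 1.0482² = 1.098723.
Q̄ = (S₀/π) × 1.098723 × [bracket] = (1361/π) × 1.098723 × 0.382680 = 182.2 W/m².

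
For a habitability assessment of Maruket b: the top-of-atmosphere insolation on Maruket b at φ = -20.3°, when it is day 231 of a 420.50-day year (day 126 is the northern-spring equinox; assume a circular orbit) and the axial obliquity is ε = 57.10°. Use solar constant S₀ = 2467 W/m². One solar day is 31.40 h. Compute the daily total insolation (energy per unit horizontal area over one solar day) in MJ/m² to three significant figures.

12.2 MJ/m²

Solar longitude: λ_s = 360° × (231 − 126)/420.50 = 89.893°.
sin δ = sin 57.10° × sin 89.893° = 0.83962, so δ = +57.100°.
cos H₀ = −tan(-20.3°) tan(+57.100°) = 0.5718, H₀ = 0.9621 rad.
Bracket: H₀ sin φ sin δ + cos φ cos δ sin H₀ = 0.9621×-0.34694×0.83962 + 0.93789×0.54318×0.82040 = -0.280258 + 0.417947 = 0.137689.
Q̄ = (S₀/π) × [bracket] = (2467/π) × 0.137689 = 108.12 W/m².
Daily total = Q̄ × 31.40 h × 3600 s/h = 108.12 × 31.40 × 3600 / 10⁶ = 12.22 MJ/m².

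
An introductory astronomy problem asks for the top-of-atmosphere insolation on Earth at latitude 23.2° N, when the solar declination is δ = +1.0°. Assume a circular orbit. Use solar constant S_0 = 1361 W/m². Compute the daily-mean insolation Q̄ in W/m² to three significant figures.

cos h₀ = −tan(+23.2°) tan(+1.000°) = -0.0075, h₀ = 1.5783 rad.
Bracket: h₀ sin ϕ sin δ + cos ϕ cos δ sin h₀ = 1.5783×0.39394×0.01745 + 0.91914×0.99985×0.99997 = 0.010850 + 0.918975 = 0.929825.
Q̄ = (S_0/π) × [bracket] = (1361/π) × 0.929825 = 402.8 W/m².

Q̄ ≈ 403 W/m²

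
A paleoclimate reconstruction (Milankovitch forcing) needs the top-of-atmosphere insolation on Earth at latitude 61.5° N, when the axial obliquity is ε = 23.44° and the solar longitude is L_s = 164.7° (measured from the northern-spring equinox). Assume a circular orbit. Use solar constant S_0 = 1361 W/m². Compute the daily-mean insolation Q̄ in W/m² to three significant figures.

Solar declination: sin δ = sin ε · sin L_s = sin 23.44° × sin 164.7° = 0.10497, so δ = +6.025°.
cos h₀ = −tan(+61.5°) tan(+6.025°) = -0.1944, h₀ = 1.7664 rad.
Bracket: h₀ sin ϕ sin δ + cos ϕ cos δ sin h₀ = 1.7664×0.87882×0.10497 + 0.47716×0.99448×0.98092 = 0.162950 + 0.465472 = 0.628422.
Q̄ = (S_0/π) × [bracket] = (1361/π) × 0.628422 = 272.2 W/m².

Q̄ ≈ 272 W/m²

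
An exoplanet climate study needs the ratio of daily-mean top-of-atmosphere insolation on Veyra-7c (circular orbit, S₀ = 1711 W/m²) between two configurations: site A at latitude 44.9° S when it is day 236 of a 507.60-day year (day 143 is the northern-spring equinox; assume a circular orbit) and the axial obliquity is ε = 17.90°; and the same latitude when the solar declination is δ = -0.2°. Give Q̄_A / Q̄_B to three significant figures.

Q̄_A / Q̄_B ≈ 0.558

— Configuration A (φ=-44.9°):
Solar longitude: λ_s = 360° × (236 − 143)/507.60 = 65.957°.
sin δ = sin 17.90° × sin 65.957° = 0.28069, so δ = +16.301°.
cos H₀ = −tan(-44.9°) tan(+16.301°) = 0.2914, H₀ = 1.2751 rad.
Bracket: H₀ sin φ sin δ + cos φ cos δ sin H₀ = 1.2751×-0.70587×0.28069 + 0.70834×0.95980×0.95659 = -0.252636 + 0.650352 = 0.397716.
Q̄ = (S₀/π) × [bracket] = (1711/π) × 0.397716 = 216.61 W/m².
— Configuration B (φ=-44.9°):
cos H₀ = −tan(-44.9°) tan(-0.200°) = -0.0035, H₀ = 1.5743 rad.
Bracket: H₀ sin φ sin δ + cos φ cos δ sin H₀ = 1.5743×-0.70587×-0.00349 + 0.70834×0.99999×0.99999 = 0.003878 + 0.708326 = 0.712204.
Q̄ = (S₀/π) × [bracket] = (1711/π) × 0.712204 = 387.89 W/m².
Ratio Q̄_A / Q̄_B = 216.61 / 387.89 = 0.5584.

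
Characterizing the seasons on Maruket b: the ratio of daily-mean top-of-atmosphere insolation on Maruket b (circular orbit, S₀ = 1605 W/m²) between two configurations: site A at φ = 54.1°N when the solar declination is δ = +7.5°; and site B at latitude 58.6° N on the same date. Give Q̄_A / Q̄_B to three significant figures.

Q̄_A / Q̄_B ≈ 1.08

— Configuration A (φ=+54.1°):
cos H₀ = −tan(+54.1°) tan(+7.500°) = -0.1819, H₀ = 1.7537 rad.
Bracket: H₀ sin φ sin δ + cos φ cos δ sin H₀ = 1.7537×0.81004×0.13053 + 0.58637×0.99144×0.98332 = 0.185427 + 0.571654 = 0.757081.
Q̄ = (S₀/π) × [bracket] = (1605/π) × 0.757081 = 386.78 W/m².
— Configuration B (φ=+58.6°):
cos H₀ = −tan(+58.6°) tan(+7.500°) = -0.2157, H₀ = 1.7882 rad.
Bracket: H₀ sin φ sin δ + cos φ cos δ sin H₀ = 1.7882×0.85355×0.13053 + 0.52101×0.99144×0.97646 = 0.199230 + 0.504391 = 0.703621.
Q̄ = (S₀/π) × [bracket] = (1605/π) × 0.703621 = 359.47 W/m².
Ratio Q̄_A / Q̄_B = 386.78 / 359.47 = 1.076.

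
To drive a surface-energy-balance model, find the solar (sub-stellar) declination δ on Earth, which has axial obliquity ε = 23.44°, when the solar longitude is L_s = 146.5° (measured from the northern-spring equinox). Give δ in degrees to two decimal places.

sin δ = sin ε · sin L_s = sin 23.44° × sin 146.5° = 0.219554.
δ = arcsin(0.219554) = +12.68°.

δ = +12.68°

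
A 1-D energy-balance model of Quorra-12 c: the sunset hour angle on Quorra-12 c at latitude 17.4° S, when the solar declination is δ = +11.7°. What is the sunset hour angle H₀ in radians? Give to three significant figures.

cos H₀ = −tan φ · tan δ = −tan(-17.4°) × tan(+11.700°) = 0.0649, so H₀ = 1.5059 rad = 86.28°.

H₀ = 1.51 rad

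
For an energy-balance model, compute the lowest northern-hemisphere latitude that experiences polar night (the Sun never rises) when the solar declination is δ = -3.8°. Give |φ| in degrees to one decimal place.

|φ| = 86.2°

Polar night requires cos H₀ = −tan φ tan δ ≥ 1, i.e. tan φ tan δ ≤ −1.
The boundary is |tan φ| · |tan δ| = 1, so |φ| = 90° − |δ| = 90° − 3.8° = 86.2° in the northern hemisphere.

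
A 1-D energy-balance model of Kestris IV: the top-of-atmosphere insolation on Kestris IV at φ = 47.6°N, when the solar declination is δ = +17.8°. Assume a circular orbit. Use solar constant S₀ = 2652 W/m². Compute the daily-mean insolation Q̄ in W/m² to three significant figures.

Q̄ ≈ 875 W/m²

cos H₀ = −tan(+47.6°) tan(+17.800°) = -0.3516, H₀ = 1.9301 rad.
Bracket: H₀ sin φ sin δ + cos φ cos δ sin H₀ = 1.9301×0.73846×0.30570 + 0.67430×0.95213×0.93615 = 0.435715 + 0.601028 = 1.036743.
Q̄ = (S₀/π) × [bracket] = (2652/π) × 1.036743 = 875.2 W/m².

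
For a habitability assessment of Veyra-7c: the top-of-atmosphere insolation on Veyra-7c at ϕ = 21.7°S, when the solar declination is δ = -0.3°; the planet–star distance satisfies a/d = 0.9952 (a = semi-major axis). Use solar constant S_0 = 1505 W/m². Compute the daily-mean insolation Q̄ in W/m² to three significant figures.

cos h₀ = −tan(-21.7°) tan(-0.300°) = -0.0021, h₀ = 1.5729 rad.
Bracket: h₀ sin ϕ sin δ + cos ϕ cos δ sin h₀ = 1.5729×-0.36975×-0.00524 + 0.92913×0.99999×1.00000 = 0.003047 + 0.929121 = 0.932168.
Inverse-square distance factor (a/d)² = 0.9952² = 0.990423.
Q̄ = (S_0/π) × 0.990423 × [bracket] = (1505/π) × 0.990423 × 0.932168 = 442.3 W/m².

Q̄ ≈ 442 W/m²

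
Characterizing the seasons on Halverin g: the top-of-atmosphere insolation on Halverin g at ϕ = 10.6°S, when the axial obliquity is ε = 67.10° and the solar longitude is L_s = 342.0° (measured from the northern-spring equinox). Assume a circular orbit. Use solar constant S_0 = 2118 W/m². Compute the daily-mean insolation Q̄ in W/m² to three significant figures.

Q̄ ≈ 692 W/m²

Solar declination: sin δ = sin ε · sin L_s = sin 67.10° × sin 342.0° = -0.28466, so δ = -16.539°.
cos h₀ = −tan(-10.6°) tan(-16.539°) = -0.0556, h₀ = 1.6264 rad.
Bracket: h₀ sin ϕ sin δ + cos ϕ cos δ sin h₀ = 1.6264×-0.18395×-0.28466 + 0.98294×0.95863×0.99845 = 0.085164 + 0.940815 = 1.025979.
Q̄ = (S_0/π) × [bracket] = (2118/π) × 1.025979 = 691.7 W/m².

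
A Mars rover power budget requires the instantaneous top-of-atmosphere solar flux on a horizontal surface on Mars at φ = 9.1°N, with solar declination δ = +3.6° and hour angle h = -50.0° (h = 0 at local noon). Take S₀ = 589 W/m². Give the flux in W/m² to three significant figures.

cos θ_z = sin φ sin δ + cos φ cos δ cos h = 0.009931 + 0.633445 = 0.643376.
Flux = S₀ · cos θ_z = 589 × 0.643376 = 378.9 W/m².

379 W/m²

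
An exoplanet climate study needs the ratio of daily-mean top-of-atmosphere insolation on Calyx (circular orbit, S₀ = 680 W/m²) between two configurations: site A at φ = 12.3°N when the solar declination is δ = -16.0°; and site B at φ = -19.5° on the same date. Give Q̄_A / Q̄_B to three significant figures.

Q̄_A / Q̄_B ≈ 0.804

— Configuration A (φ=+12.3°):
cos H₀ = −tan(+12.3°) tan(-16.000°) = 0.0625, H₀ = 1.5082 rad.
Bracket: H₀ sin φ sin δ + cos φ cos δ sin H₀ = 1.5082×0.21303×-0.27564 + 0.97705×0.96126×0.99804 = -0.088561 + 0.937358 = 0.848797.
Q̄ = (S₀/π) × [bracket] = (680/π) × 0.848797 = 183.72 W/m².
— Configuration B (φ=-19.5°):
cos H₀ = −tan(-19.5°) tan(-16.000°) = -0.1015, H₀ = 1.6725 rad.
Bracket: H₀ sin φ sin δ + cos φ cos δ sin H₀ = 1.6725×-0.33381×-0.27564 + 0.94264×0.96126×0.99483 = 0.153889 + 0.901437 = 1.055326.
Q̄ = (S₀/π) × [bracket] = (680/π) × 1.055326 = 228.43 W/m².
Ratio Q̄_A / Q̄_B = 183.72 / 228.43 = 0.8043.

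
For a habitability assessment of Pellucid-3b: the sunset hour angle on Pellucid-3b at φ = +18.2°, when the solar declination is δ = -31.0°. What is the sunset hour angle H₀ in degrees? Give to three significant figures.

cos H₀ = −tan φ · tan δ = −tan(+18.2°) × tan(-31.000°) = 0.1976, so H₀ = 1.3719 rad = 78.61°.

H₀ = 78.6°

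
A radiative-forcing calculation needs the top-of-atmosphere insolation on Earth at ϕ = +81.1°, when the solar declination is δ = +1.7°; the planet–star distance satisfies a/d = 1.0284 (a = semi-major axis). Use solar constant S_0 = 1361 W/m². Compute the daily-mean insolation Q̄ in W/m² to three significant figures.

Q̄ ≈ 93.2 W/m²

cos h₀ = −tan(+81.1°) tan(+1.700°) = -0.1895, h₀ = 1.7615 rad.
Bracket: h₀ sin ϕ sin δ + cos ϕ cos δ sin h₀ = 1.7615×0.98796×0.02967 + 0.15471×0.99956×0.98188 = 0.051634 + 0.151840 = 0.203474.
Inverse-square distance factor (a/d)² = 1.0284² = 1.057607.
Q̄ = (S_0/π) × 1.057607 × [bracket] = (1361/π) × 1.057607 × 0.203474 = 93.23 W/m².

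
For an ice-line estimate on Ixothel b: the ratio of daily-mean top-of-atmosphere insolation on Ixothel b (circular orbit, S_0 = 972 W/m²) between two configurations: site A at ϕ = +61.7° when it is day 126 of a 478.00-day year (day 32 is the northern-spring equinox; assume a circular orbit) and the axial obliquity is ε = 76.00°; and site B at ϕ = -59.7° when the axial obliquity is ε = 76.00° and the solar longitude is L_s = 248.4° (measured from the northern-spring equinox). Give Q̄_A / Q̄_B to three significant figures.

Q̄_A / Q̄_B ≈ 1.04

— Configuration A (ϕ=+61.7°):
Solar longitude: L_s = 360° × (126 − 32)/478.00 = 70.795°.
sin δ = sin 76.00° × sin 70.795° = 0.91630, so δ = +66.391°.
cos h₀ = −tan(+61.7°) tan(+66.391°) = -4.2490 ≤ −1 ⇒ polar day, h₀ = π.
Bracket: h₀ sin ϕ sin δ + cos ϕ cos δ sin h₀ = 3.1416×0.88048×0.91630 + 0.47409×0.40050×0.00000 = 2.534592 + 0.000000 = 2.534592.
Q̄ = (S_0/π) × [bracket] = (972/π) × 2.534592 = 784.20 W/m².
— Configuration B (ϕ=-59.7°):
Solar declination: sin δ = sin ε · sin L_s = sin 76.00° × sin 248.4° = -0.90216, so δ = -64.443°.
cos h₀ = −tan(-59.7°) tan(-64.443°) = -3.5787 ≤ −1 ⇒ polar day, h₀ = π.
Bracket: h₀ sin ϕ sin δ + cos ϕ cos δ sin h₀ = 3.1416×-0.86340×-0.90216 + 0.50453×0.43141×0.00000 = 2.447071 + 0.000000 = 2.447071.
Q̄ = (S_0/π) × [bracket] = (972/π) × 2.447071 = 757.12 W/m².
Ratio Q̄_A / Q̄_B = 784.20 / 757.12 = 1.036.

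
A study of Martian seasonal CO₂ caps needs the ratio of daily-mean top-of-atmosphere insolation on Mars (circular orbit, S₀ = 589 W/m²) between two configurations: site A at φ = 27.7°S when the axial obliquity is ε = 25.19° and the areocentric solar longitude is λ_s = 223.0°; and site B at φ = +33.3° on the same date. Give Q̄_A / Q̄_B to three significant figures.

Q̄_A / Q̄_B ≈ 1.89

— Configuration A (φ=-27.7°):
sin δ = sin 25.19° × sin 223.0° = -0.29027, so δ = -16.874°.
cos H₀ = −tan(-27.7°) tan(-16.874°) = -0.1593, H₀ = 1.7307 rad.
Bracket: H₀ sin φ sin δ + cos φ cos δ sin H₀ = 1.7307×-0.46484×-0.29027 + 0.88539×0.95694×0.98724 = 0.233522 + 0.836454 = 1.069976.
Q̄ = (S₀/π) × [bracket] = (589/π) × 1.069976 = 200.60 W/m².
— Configuration B (φ=+33.3°):
cos H₀ = −tan(+33.3°) tan(-16.874°) = 0.1993, H₀ = 1.3702 rad.
Bracket: H₀ sin φ sin δ + cos φ cos δ sin H₀ = 1.3702×0.54902×-0.29027 + 0.83581×0.95694×0.97995 = -0.218361 + 0.783784 = 0.565423.
Q̄ = (S₀/π) × [bracket] = (589/π) × 0.565423 = 106.01 W/m².
Ratio Q̄_A / Q̄_B = 200.60 / 106.01 = 1.892.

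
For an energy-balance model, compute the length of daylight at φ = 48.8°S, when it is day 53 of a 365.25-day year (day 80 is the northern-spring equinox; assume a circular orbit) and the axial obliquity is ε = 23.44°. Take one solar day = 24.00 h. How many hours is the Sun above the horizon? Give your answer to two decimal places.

Solar longitude: λ_s = 360° × (53 − 80)/365.25 = -26.612°, i.e. -26.612° + 360° = 333.388°.
sin δ = sin 23.44° × sin 333.388° = -0.17819, so δ = -10.264°.
cos H₀ = −tan φ · tan δ = −tan(-48.8°) × tan(-10.264°) = -0.2069, so H₀ = 1.7792 rad = 101.94°.
Daylight = 2H₀/(2π) × 24.00 h = (1.7792/π) × 24.00 = 13.59 h.

13.59 h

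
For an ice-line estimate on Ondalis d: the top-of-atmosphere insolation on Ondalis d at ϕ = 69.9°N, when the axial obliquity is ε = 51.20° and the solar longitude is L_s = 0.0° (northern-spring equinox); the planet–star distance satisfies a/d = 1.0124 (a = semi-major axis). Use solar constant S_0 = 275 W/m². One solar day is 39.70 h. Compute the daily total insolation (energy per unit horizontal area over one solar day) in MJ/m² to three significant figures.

Solar declination: sin δ = sin ε · sin L_s = sin 51.20° × sin 0.0° = 0.00000, so δ = +0.000°.
cos h₀ = −tan(+69.9°) tan(+0.000°) = -0.0000, h₀ = 1.5708 rad.
Bracket: h₀ sin ϕ sin δ + cos ϕ cos δ sin h₀ = 1.5708×0.93909×0.00000 + 0.34366×1.00000×1.00000 = 0.000000 + 0.343660 = 0.343660.
Inverse-square distance factor (a/d)² = 1.0124² = 1.024954.
Q̄ = (S_0/π) × 1.024954 × [bracket] = (275/π) × 1.024954 × 0.343660 = 30.833 W/m².
Daily total = Q̄ × 39.70 h × 3600 s/h = 30.833 × 39.70 × 3600 / 10⁶ = 4.407 MJ/m².

4.41 MJ/m²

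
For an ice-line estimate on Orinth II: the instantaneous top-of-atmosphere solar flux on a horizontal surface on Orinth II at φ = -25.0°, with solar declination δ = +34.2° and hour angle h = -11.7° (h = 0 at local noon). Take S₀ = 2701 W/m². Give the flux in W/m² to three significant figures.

1.34e+03 W/m²

cos θ_z = sin φ sin δ + cos φ cos δ cos h = -0.237547 + 0.734015 = 0.496468.
Flux = S₀ · cos θ_z = 2701 × 0.496468 = 1341 W/m².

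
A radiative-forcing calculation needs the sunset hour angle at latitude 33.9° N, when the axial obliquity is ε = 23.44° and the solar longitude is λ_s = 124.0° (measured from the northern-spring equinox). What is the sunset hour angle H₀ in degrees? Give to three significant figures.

Solar declination: sin δ = sin ε · sin λ_s = sin 23.44° × sin 124.0° = 0.32978, so δ = +19.256°.
cos H₀ = −tan φ · tan δ = −tan(+33.9°) × tan(+19.256°) = -0.2347, so H₀ = 1.8077 rad = 103.58°.

H₀ = 104°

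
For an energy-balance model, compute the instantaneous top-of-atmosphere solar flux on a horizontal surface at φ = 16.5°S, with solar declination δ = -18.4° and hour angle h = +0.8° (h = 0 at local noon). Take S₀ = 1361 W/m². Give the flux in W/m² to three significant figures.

1.36e+03 W/m²

cos θ_z = sin φ sin δ + cos φ cos δ cos h = 0.089649 + 0.909712 = 0.999361.
Flux = S₀ · cos θ_z = 1361 × 0.999361 = 1360 W/m².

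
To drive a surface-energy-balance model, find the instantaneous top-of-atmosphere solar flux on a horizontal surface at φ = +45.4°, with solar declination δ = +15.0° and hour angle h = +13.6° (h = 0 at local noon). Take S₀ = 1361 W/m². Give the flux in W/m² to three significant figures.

1.15e+03 W/m²

cos θ_z = sin φ sin δ + cos φ cos δ cos h = 0.184286 + 0.659211 = 0.843497.
Flux = S₀ · cos θ_z = 1361 × 0.843497 = 1148 W/m².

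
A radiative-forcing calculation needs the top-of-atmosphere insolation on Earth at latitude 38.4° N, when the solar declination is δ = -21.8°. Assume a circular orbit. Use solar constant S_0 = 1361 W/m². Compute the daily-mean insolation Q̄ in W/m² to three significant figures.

Q̄ ≈ 174 W/m²

cos h₀ = −tan(+38.4°) tan(-21.800°) = 0.3170, h₀ = 1.2482 rad.
Bracket: h₀ sin ϕ sin δ + cos ϕ cos δ sin h₀ = 1.2482×0.62115×-0.37137 + 0.78369×0.92849×0.94842 = -0.287930 + 0.690116 = 0.402186.
Q̄ = (S_0/π) × [bracket] = (1361/π) × 0.402186 = 174.2 W/m².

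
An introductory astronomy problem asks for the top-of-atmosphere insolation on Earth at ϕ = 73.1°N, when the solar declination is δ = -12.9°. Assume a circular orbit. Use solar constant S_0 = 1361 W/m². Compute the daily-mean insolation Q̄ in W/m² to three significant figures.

cos h₀ = −tan(+73.1°) tan(-12.900°) = 0.7538, h₀ = 0.7169 rad.
Bracket: h₀ sin ϕ sin δ + cos ϕ cos δ sin h₀ = 0.7169×0.95681×-0.22325 + 0.29070×0.97476×0.65707 = -0.153135 + 0.186189 = 0.033054.
Q̄ = (S_0/π) × [bracket] = (1361/π) × 0.033054 = 14.32 W/m².

Q̄ ≈ 14.3 W/m²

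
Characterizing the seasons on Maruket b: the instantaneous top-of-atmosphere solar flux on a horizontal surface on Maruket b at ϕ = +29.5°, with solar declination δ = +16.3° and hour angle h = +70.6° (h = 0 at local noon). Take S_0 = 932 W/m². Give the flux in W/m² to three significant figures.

387 W/m²

cos θ_z = sin ϕ sin δ + cos ϕ cos δ cos h = 0.138207 + 0.277478 = 0.415685.
Flux = S_0 · cos θ_z = 932 × 0.415685 = 387.4 W/m².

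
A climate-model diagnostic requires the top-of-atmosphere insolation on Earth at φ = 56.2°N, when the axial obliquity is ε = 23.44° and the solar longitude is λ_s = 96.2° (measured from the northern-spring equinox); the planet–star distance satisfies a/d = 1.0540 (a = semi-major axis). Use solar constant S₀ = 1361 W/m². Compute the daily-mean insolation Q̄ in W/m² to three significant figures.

Solar declination: sin δ = sin ε · sin λ_s = sin 23.44° × sin 96.2° = 0.39546, so δ = +23.295°.
cos H₀ = −tan(+56.2°) tan(+23.295°) = -0.6432, H₀ = 2.2694 rad.
Bracket: H₀ sin φ sin δ + cos φ cos δ sin H₀ = 2.2694×0.83098×0.39546 + 0.55630×0.91848×0.76573 = 0.745769 + 0.391250 = 1.137019.
Inverse-square distance factor (a/d)² = 1.0540² = 1.110916.
Q̄ = (S₀/π) × 1.110916 × [bracket] = (1361/π) × 1.110916 × 1.137019 = 547.2 W/m².

Q̄ ≈ 547 W/m²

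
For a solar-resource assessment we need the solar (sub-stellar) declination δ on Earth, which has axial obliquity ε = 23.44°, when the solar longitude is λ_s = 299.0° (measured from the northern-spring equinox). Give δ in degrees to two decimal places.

sin δ = sin ε · sin λ_s = sin 23.44° × sin 299.0° = -0.347914.
δ = arcsin(-0.347914) = -20.36°.

δ = -20.36°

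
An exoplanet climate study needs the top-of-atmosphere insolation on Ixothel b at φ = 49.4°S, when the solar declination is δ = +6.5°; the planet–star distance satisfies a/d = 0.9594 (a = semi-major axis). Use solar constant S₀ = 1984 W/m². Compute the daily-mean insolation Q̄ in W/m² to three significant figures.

Q̄ ≈ 301 W/m²

cos H₀ = −tan(-49.4°) tan(+6.500°) = 0.1329, H₀ = 1.4375 rad.
Bracket: H₀ sin φ sin δ + cos φ cos δ sin H₀ = 1.4375×-0.75927×0.11320 + 0.65077×0.99357×0.99113 = -0.123552 + 0.640850 = 0.517298.
Inverse-square distance factor (a/d)² = 0.9594² = 0.920448.
Q̄ = (S₀/π) × 0.920448 × [bracket] = (1984/π) × 0.920448 × 0.517298 = 300.7 W/m².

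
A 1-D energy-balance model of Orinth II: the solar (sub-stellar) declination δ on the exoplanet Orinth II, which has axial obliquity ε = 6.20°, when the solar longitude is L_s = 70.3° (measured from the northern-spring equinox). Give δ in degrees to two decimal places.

δ = +5.84°

sin δ = sin ε · sin L_s = sin 6.20° × sin 70.3° = 0.101678.
δ = arcsin(0.101678) = +5.84°.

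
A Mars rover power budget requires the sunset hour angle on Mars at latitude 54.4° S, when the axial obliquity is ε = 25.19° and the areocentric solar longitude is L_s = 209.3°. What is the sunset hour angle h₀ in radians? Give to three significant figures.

h₀ = 1.87 rad

sin δ = sin 25.19° × sin 209.3° = -0.20829, so δ = -12.022°.
cos h₀ = −tan ϕ · tan δ = −tan(-54.4°) × tan(-12.022°) = -0.2975, so h₀ = 1.8728 rad = 107.31°.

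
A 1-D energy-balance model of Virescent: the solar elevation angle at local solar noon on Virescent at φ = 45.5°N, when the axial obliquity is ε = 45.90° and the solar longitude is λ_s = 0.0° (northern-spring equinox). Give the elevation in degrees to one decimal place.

Solar declination: sin δ = sin ε · sin λ_s = sin 45.90° × sin 0.0° = 0.00000, so δ = +0.000°.
At local noon the hour angle is zero, so the zenith angle equals |φ − δ| = |+45.5° − (+0.000°)| = 45.500°.
Elevation = 90° − 45.500° = 44.5°.

44.5°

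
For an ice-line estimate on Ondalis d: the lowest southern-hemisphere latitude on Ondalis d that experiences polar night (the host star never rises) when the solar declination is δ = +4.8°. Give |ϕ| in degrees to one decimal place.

|ϕ| = 85.2°

Polar night requires cos h₀ = −tan ϕ tan δ ≥ 1, i.e. tan ϕ tan δ ≤ −1.
The boundary is |tan ϕ| · |tan δ| = 1, so |ϕ| = 90° − |δ| = 90° − 4.8° = 85.2° in the southern hemisphere.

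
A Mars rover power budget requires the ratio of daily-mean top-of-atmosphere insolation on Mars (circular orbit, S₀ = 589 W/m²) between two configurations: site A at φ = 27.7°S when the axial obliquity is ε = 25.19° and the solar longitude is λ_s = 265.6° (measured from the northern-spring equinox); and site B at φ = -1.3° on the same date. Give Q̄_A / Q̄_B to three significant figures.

— Configuration A (φ=-27.7°):
Solar declination: sin δ = sin ε · sin λ_s = sin 25.19° × sin 265.6° = -0.42437, so δ = -25.111°.
cos H₀ = −tan(-27.7°) tan(-25.111°) = -0.2461, H₀ = 1.8194 rad.
Bracket: H₀ sin φ sin δ + cos φ cos δ sin H₀ = 1.8194×-0.46484×-0.42437 + 0.88539×0.90549×0.96926 = 0.358902 + 0.777067 = 1.135969.
Q̄ = (S₀/π) × [bracket] = (589/π) × 1.135969 = 212.98 W/m².
— Configuration B (φ=-1.3°):
cos H₀ = −tan(-1.3°) tan(-25.111°) = -0.0106, H₀ = 1.5814 rad.
Bracket: H₀ sin φ sin δ + cos φ cos δ sin H₀ = 1.5814×-0.02269×-0.42437 + 0.99974×0.90549×0.99994 = 0.015227 + 0.905200 = 0.920427.
Q̄ = (S₀/π) × [bracket] = (589/π) × 0.920427 = 172.57 W/m².
Ratio Q̄_A / Q̄_B = 212.98 / 172.57 = 1.234.

Q̄_A / Q̄_B ≈ 1.23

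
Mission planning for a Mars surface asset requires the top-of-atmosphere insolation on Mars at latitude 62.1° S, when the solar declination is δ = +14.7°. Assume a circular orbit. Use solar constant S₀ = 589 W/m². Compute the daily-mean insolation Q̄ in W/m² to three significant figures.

cos H₀ = −tan(-62.1°) tan(+14.700°) = 0.4955, H₀ = 1.0524 rad.
Bracket: H₀ sin φ sin δ + cos φ cos δ sin H₀ = 1.0524×-0.88377×0.25376 + 0.46793×0.96727×0.86862 = -0.236017 + 0.393150 = 0.157133.
Q̄ = (S₀/π) × [bracket] = (589/π) × 0.157133 = 29.46 W/m².

Q̄ ≈ 29.5 W/m²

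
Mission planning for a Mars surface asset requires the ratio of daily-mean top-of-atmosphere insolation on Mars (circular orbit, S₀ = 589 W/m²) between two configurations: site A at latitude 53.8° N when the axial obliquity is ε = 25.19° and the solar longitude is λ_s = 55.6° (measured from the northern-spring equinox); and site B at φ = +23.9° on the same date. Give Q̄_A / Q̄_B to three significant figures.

Q̄_A / Q̄_B ≈ 0.983

— Configuration A (φ=+53.8°):
Solar declination: sin δ = sin ε · sin λ_s = sin 25.19° × sin 55.6° = 0.35119, so δ = +20.560°.
cos H₀ = −tan(+53.8°) tan(+20.560°) = -0.5125, H₀ = 2.1089 rad.
Bracket: H₀ sin φ sin δ + cos φ cos δ sin H₀ = 2.1089×0.80696×0.35119 + 0.59061×0.93631×0.85870 = 0.597654 + 0.474856 = 1.072510.
Q̄ = (S₀/π) × [bracket] = (589/π) × 1.072510 = 201.08 W/m².
— Configuration B (φ=+23.9°):
cos H₀ = −tan(+23.9°) tan(+20.560°) = -0.1662, H₀ = 1.7378 rad.
Bracket: H₀ sin φ sin δ + cos φ cos δ sin H₀ = 1.7378×0.40514×0.35119 + 0.91425×0.93631×0.98609 = 0.247256 + 0.844114 = 1.091370.
Q̄ = (S₀/π) × [bracket] = (589/π) × 1.091370 = 204.61 W/m².
Ratio Q̄_A / Q̄_B = 201.08 / 204.61 = 0.9827.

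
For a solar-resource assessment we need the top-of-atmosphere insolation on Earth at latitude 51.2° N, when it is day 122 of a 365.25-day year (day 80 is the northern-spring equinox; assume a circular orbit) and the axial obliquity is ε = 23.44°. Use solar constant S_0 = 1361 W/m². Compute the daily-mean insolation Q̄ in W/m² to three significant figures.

Q̄ ≈ 417 W/m²

Solar longitude: L_s = 360° × (122 − 80)/365.25 = 41.396°.
sin δ = sin 23.44° × sin 41.396° = 0.26304, so δ = +15.251°.
cos h₀ = −tan(+51.2°) tan(+15.251°) = -0.3391, h₀ = 1.9168 rad.
Bracket: h₀ sin ϕ sin δ + cos ϕ cos δ sin h₀ = 1.9168×0.77934×0.26304 + 0.62660×0.96478×0.94075 = 0.392939 + 0.568713 = 0.961652.
Q̄ = (S_0/π) × [bracket] = (1361/π) × 0.961652 = 416.6 W/m².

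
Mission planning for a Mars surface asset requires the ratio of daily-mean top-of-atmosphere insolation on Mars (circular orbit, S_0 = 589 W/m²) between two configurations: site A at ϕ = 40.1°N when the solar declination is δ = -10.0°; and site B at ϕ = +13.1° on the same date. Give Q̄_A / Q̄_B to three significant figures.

— Configuration A (ϕ=+40.1°):
cos h₀ = −tan(+40.1°) tan(-10.000°) = 0.1485, h₀ = 1.4218 rad.
Bracket: h₀ sin ϕ sin δ + cos ϕ cos δ sin h₀ = 1.4218×0.64412×-0.17365 + 0.76492×0.98481×0.98892 = -0.159030 + 0.744954 = 0.585924.
Q̄ = (S_0/π) × [bracket] = (589/π) × 0.585924 = 109.85 W/m².
— Configuration B (ϕ=+13.1°):
cos h₀ = −tan(+13.1°) tan(-10.000°) = 0.0410, h₀ = 1.5298 rad.
Bracket: h₀ sin ϕ sin δ + cos ϕ cos δ sin h₀ = 1.5298×0.22665×-0.17365 + 0.97398×0.98481×0.99916 = -0.060210 + 0.958380 = 0.898170.
Q̄ = (S_0/π) × [bracket] = (589/π) × 0.898170 = 168.39 W/m².
Ratio Q̄_A / Q̄_B = 109.85 / 168.39 = 0.6524.

Q̄_A / Q̄_B ≈ 0.652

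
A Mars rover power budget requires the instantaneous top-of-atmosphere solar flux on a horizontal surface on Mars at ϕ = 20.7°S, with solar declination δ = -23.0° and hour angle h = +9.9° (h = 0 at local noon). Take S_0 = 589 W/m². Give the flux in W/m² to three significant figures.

581 W/m²

cos θ_z = sin ϕ sin δ + cos ϕ cos δ cos h = 0.138114 + 0.848259 = 0.986373.
Flux = S_0 · cos θ_z = 589 × 0.986373 = 581.0 W/m².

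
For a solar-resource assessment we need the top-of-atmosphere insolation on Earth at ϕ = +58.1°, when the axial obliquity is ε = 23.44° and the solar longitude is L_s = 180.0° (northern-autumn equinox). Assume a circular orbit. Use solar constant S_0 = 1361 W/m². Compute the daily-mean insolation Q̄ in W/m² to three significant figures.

Solar declination: sin δ = sin ε · sin L_s = sin 23.44° × sin 180.0° = 0.00000, so δ = +0.000°.
cos h₀ = −tan(+58.1°) tan(+0.000°) = -0.0000, h₀ = 1.5708 rad.
Bracket: h₀ sin ϕ sin δ + cos ϕ cos δ sin h₀ = 1.5708×0.84897×0.00000 + 0.52844×1.00000×1.00000 = 0.000000 + 0.528440 = 0.528440.
Q̄ = (S_0/π) × [bracket] = (1361/π) × 0.528440 = 228.9 W/m².

Q̄ ≈ 229 W/m²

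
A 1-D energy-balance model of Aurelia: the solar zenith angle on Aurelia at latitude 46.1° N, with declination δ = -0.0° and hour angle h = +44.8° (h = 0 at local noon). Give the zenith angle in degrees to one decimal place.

θ_z = 60.5°

cos θ_z = sin ϕ sin δ + cos ϕ cos δ cos h = -0.000000 + 0.492018 = 0.492018.
θ_z = arccos(0.492018) = 60.5°.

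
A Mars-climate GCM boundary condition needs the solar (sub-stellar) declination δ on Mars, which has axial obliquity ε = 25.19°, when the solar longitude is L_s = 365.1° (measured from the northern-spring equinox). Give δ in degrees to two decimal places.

sin δ = sin ε · sin L_s = sin 25.19° × sin 365.1° = 0.037835.
δ = arcsin(0.037835) = +2.17°.

δ = +2.17°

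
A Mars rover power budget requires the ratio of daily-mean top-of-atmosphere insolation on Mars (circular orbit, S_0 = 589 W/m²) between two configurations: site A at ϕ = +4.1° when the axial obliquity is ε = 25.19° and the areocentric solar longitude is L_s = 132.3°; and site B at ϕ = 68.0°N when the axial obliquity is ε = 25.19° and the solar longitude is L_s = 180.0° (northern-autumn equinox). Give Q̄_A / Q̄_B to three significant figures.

Q̄_A / Q̄_B ≈ 2.62

— Configuration A (ϕ=+4.1°):
sin δ = sin 25.19° × sin 132.3° = 0.31480, so δ = +18.349°.
cos h₀ = −tan(+4.1°) tan(+18.349°) = -0.0238, h₀ = 1.5946 rad.
Bracket: h₀ sin ϕ sin δ + cos ϕ cos δ sin h₀ = 1.5946×0.07150×0.31480 + 0.99744×0.94916×0.99972 = 0.035892 + 0.946465 = 0.982357.
Q̄ = (S_0/π) × [bracket] = (589/π) × 0.982357 = 184.18 W/m².
— Configuration B (ϕ=+68.0°):
Solar declination: sin δ = sin ε · sin L_s = sin 25.19° × sin 180.0° = 0.00000, so δ = +0.000°.
cos h₀ = −tan(+68.0°) tan(+0.000°) = -0.0000, h₀ = 1.5708 rad.
Bracket: h₀ sin ϕ sin δ + cos ϕ cos δ sin h₀ = 1.5708×0.92718×0.00000 + 0.37461×1.00000×1.00000 = 0.000000 + 0.374610 = 0.374610.
Q̄ = (S_0/π) × [bracket] = (589/π) × 0.374610 = 70.234 W/m².
Ratio Q̄_A / Q̄_B = 184.18 / 70.234 = 2.622.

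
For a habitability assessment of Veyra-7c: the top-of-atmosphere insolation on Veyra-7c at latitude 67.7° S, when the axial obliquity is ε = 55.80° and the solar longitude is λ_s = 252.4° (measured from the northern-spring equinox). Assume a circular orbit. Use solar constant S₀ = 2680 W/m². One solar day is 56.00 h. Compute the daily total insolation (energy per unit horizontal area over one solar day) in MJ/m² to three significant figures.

394 MJ/m²

Solar declination: sin δ = sin ε · sin λ_s = sin 55.80° × sin 252.4° = -0.78837, so δ = -52.033°.
cos H₀ = −tan(-67.7°) tan(-52.033°) = -3.1245 ≤ −1 ⇒ polar day, H₀ = π.
Bracket: H₀ sin φ sin δ + cos φ cos δ sin H₀ = 3.1416×-0.92521×-0.78837 + 0.37946×0.61521×0.00000 = 2.291508 + 0.000000 = 2.291508.
Q̄ = (S₀/π) × [bracket] = (2680/π) × 2.291508 = 1954.8 W/m².
Daily total = Q̄ × 56.00 h × 3600 s/h = 1954.8 × 56.00 × 3600 / 10⁶ = 394.1 MJ/m².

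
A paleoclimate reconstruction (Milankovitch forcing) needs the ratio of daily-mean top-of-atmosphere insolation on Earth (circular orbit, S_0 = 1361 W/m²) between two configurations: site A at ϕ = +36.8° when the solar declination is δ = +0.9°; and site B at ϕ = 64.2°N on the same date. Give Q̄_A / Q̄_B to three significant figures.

— Configuration A (ϕ=+36.8°):
cos h₀ = −tan(+36.8°) tan(+0.900°) = -0.0118, h₀ = 1.5825 rad.
Bracket: h₀ sin ϕ sin δ + cos ϕ cos δ sin h₀ = 1.5825×0.59902×0.01571 + 0.80073×0.99988×0.99993 = 0.014892 + 0.800578 = 0.815470.
Q̄ = (S_0/π) × [bracket] = (1361/π) × 0.815470 = 353.28 W/m².
— Configuration B (ϕ=+64.2°):
cos h₀ = −tan(+64.2°) tan(+0.900°) = -0.0325, h₀ = 1.6033 rad.
Bracket: h₀ sin ϕ sin δ + cos ϕ cos δ sin h₀ = 1.6033×0.90032×0.01571 + 0.43523×0.99988×0.99947 = 0.022677 + 0.434947 = 0.457624.
Q̄ = (S_0/π) × [bracket] = (1361/π) × 0.457624 = 198.25 W/m².
Ratio Q̄_A / Q̄_B = 353.28 / 198.25 = 1.782.

Q̄_A / Q̄_B ≈ 1.78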